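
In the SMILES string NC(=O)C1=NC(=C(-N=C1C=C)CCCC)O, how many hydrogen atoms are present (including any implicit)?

Hydrogens are implicit in SMILES; fill each atom to its normal valence:
  4 × C: 2 H each → 8
  4 × C (aromatic): no H
  2 × N (aromatic): no H
  1 × C: 3 H
  1 × C: 1 H
  1 × C: no H
  1 × N: 2 H
  1 × O: 1 H
  1 × O: no H
  Total hydrogens = 15.

15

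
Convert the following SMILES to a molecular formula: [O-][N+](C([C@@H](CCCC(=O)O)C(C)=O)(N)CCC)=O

Heavy atoms from the SMILES: 11 C, 2 N, 5 O.
Implicit hydrogens by atom environment:
  5 × C: 2 H each → 10
  3 × C: no H
  3 × O: no H
  2 × C: 3 H each → 6
  1 × C: 1 H
  1 × N: 2 H
  1 × N (charge +1): no H
  1 × O: 1 H
  1 × O (charge -1): no H
  Total hydrogens = 20.
Molecular formula: C11H20N2O5

C11H20N2O5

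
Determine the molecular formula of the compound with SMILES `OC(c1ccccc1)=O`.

Heavy atoms from the SMILES: 7 C, 2 O.
Implicit hydrogens by atom environment:
  5 × C (aromatic): 1 H each → 5
  1 × C (aromatic): no H
  1 × C: no H
  1 × O: 1 H
  1 × O: no H
  Total hydrogens = 6.
Molecular formula: C7H6O2

C7H6O2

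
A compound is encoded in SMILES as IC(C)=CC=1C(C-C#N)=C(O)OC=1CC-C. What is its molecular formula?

Heavy atoms from the SMILES: 12 C, 1 I, 1 N, 2 O.
Implicit hydrogens by atom environment:
  4 × C (aromatic): no H
  3 × C: 2 H each → 6
  2 × C: 3 H each → 6
  2 × C: no H
  1 × C: 1 H
  1 × I: no H
  1 × N: no H
  1 × O: 1 H
  1 × O (aromatic): no H
  Total hydrogens = 14.
Molecular formula: C12H14INO2

C12H14INO2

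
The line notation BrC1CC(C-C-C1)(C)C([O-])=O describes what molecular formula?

C8H12BrO2-

Heavy atoms from the SMILES: 1 Br, 8 C, 2 O.
Implicit hydrogens by atom environment:
  4 × C: 2 H each → 8
  2 × C: no H
  1 × Br: no H
  1 × C: 3 H
  1 × C: 1 H
  1 × O: no H
  1 × O (charge -1): no H
  Total hydrogens = 12.
Net charge -1.
Molecular formula: C8H12BrO2-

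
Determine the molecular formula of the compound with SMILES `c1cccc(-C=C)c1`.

C8H8

Heavy atoms from the SMILES: 8 C.
Implicit hydrogens by atom environment:
  5 × C (aromatic): 1 H each → 5
  1 × C: 2 H
  1 × C: 1 H
  1 × C (aromatic): no H
  Total hydrogens = 8.
Molecular formula: C8H8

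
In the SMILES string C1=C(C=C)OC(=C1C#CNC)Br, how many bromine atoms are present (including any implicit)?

1

The symbol for bromine appears 1 time in the SMILES.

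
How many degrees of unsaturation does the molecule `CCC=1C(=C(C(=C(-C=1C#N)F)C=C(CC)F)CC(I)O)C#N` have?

9

Molecular formula from the SMILES: C16H15F2IN2O.
DoU = (2C + 2 + N − H − X)/2 = (2·16 + 2 + 2 − 15 − 3)/2 = 18/2 = 9.
(Structurally: 1 ring(s) + 8 π bond(s) = 9.)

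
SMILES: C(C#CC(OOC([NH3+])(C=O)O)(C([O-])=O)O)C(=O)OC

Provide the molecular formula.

Heavy atoms from the SMILES: 9 C, 1 N, 9 O.
Implicit hydrogens by atom environment:
  6 × C: no H
  6 × O: no H
  2 × O: 1 H each → 2
  1 × C: 3 H
  1 × C: 2 H
  1 × C: 1 H
  1 × N (charge +1): 3 H
  1 × O (charge -1): no H
  Total hydrogens = 11.
Molecular formula: C9H11NO9

C9H11NO9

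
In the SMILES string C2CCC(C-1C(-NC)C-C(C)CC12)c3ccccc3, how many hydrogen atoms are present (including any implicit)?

27

Hydrogens are implicit in SMILES; fill each atom to its normal valence:
  5 × C: 2 H each → 10
  5 × C: 1 H each → 5
  5 × C (aromatic): 1 H each → 5
  2 × C: 3 H each → 6
  1 × C (aromatic): no H
  1 × N: 1 H
  Total hydrogens = 27.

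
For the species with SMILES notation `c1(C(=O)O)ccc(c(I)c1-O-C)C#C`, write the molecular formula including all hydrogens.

C10H7IO3

Heavy atoms from the SMILES: 10 C, 1 I, 3 O.
Implicit hydrogens by atom environment:
  4 × C (aromatic): no H
  2 × C (aromatic): 1 H each → 2
  2 × C: no H
  2 × O: no H
  1 × C: 3 H
  1 × C: 1 H
  1 × I: no H
  1 × O: 1 H
  Total hydrogens = 7.
Molecular formula: C10H7IO3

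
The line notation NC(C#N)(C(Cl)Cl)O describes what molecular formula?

Heavy atoms from the SMILES: 3 C, 2 Cl, 2 N, 1 O.
Implicit hydrogens by atom environment:
  2 × C: no H
  2 × Cl: no H
  1 × C: 1 H
  1 × N: 2 H
  1 × N: no H
  1 × O: 1 H
  Total hydrogens = 4.
Molecular formula: C3H4Cl2N2O

C3H4Cl2N2O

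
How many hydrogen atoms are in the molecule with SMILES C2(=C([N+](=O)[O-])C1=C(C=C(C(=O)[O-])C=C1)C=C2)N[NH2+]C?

11

Hydrogens are implicit in SMILES; fill each atom to its normal valence:
  5 × C (aromatic): 1 H each → 5
  5 × C (aromatic): no H
  2 × O: no H
  2 × O (charge -1): no H
  1 × C: 3 H
  1 × C: no H
  1 × N (charge +1): 2 H
  1 × N: 1 H
  1 × N (charge +1): no H
  Total hydrogens = 11.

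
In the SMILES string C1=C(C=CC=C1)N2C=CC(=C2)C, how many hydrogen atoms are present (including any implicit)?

11

Hydrogens are implicit in SMILES; fill each atom to its normal valence:
  8 × C (aromatic): 1 H each → 8
  2 × C (aromatic): no H
  1 × C: 3 H
  1 × N (aromatic): no H
  Total hydrogens = 11.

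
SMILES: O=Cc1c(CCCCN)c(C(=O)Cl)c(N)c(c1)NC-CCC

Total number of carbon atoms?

The symbol for carbon appears 16 times in the SMILES. Lowercase c denotes aromatic carbon and counts toward C.

16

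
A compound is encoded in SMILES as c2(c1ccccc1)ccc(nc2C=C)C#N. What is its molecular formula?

Heavy atoms from the SMILES: 14 C, 2 N.
Implicit hydrogens by atom environment:
  7 × C (aromatic): 1 H each → 7
  4 × C (aromatic): no H
  1 × C: 2 H
  1 × C: 1 H
  1 × C: no H
  1 × N (aromatic): no H
  1 × N: no H
  Total hydrogens = 10.
Molecular formula: C14H10N2

C14H10N2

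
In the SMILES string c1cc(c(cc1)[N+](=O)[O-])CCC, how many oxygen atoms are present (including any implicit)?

2

The symbol for oxygen appears 2 times in the SMILES.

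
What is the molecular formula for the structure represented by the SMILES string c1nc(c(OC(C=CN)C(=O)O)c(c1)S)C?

C10H12N2O3S

Heavy atoms from the SMILES: 10 C, 2 N, 3 O, 1 S.
Implicit hydrogens by atom environment:
  3 × C: 1 H each → 3
  3 × C (aromatic): no H
  2 × C (aromatic): 1 H each → 2
  2 × O: no H
  1 × C: 3 H
  1 × C: no H
  1 × N: 2 H
  1 × N (aromatic): no H
  1 × O: 1 H
  1 × S: 1 H
  Total hydrogens = 12.
Molecular formula: C10H12N2O3S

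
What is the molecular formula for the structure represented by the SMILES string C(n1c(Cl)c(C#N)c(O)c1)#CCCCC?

Heavy atoms from the SMILES: 11 C, 1 Cl, 2 N, 1 O.
Implicit hydrogens by atom environment:
  3 × C: 2 H each → 6
  3 × C (aromatic): no H
  3 × C: no H
  1 × C: 3 H
  1 × C (aromatic): 1 H
  1 × Cl: no H
  1 × N (aromatic): no H
  1 × N: no H
  1 × O: 1 H
  Total hydrogens = 11.
Molecular formula: C11H11ClN2O

C11H11ClN2O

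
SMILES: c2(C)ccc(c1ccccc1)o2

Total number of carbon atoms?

11

The symbol for carbon appears 11 times in the SMILES. Lowercase c denotes aromatic carbon and counts toward C.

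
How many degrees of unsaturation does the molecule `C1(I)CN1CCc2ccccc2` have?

5

Molecular formula from the SMILES: C10H12IN.
DoU = (2C + 2 + N − H − X)/2 = (2·10 + 2 + 1 − 12 − 1)/2 = 10/2 = 5.
(Structurally: 2 ring(s) + 3 π bond(s) = 5.)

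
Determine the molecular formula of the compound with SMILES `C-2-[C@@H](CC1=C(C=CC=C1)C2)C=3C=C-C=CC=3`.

Heavy atoms from the SMILES: 16 C.
Implicit hydrogens by atom environment:
  9 × C (aromatic): 1 H each → 9
  3 × C: 2 H each → 6
  3 × C (aromatic): no H
  1 × C: 1 H
  Total hydrogens = 16.
Molecular formula: C16H16

C16H16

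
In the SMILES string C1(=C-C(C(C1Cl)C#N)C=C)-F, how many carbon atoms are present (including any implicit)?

The symbol for carbon appears 8 times in the SMILES. (Cl is a single chlorine, not C + l.)

8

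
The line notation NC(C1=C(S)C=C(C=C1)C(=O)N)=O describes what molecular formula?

Heavy atoms from the SMILES: 8 C, 2 N, 2 O, 1 S.
Implicit hydrogens by atom environment:
  3 × C (aromatic): 1 H each → 3
  3 × C (aromatic): no H
  2 × C: no H
  2 × N: 2 H each → 4
  2 × O: no H
  1 × S: 1 H
  Total hydrogens = 8.
Molecular formula: C8H8N2O2S

C8H8N2O2S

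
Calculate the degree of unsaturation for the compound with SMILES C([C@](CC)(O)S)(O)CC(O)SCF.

0

Molecular formula from the SMILES: C7H15FO3S2.
DoU = (2C + 2 + N − H − X)/2 = (2·7 + 2 + 0 − 15 − 1)/2 = 0/2 = 0.
(Structurally: 0 ring(s) + 0 π bond(s) = 0.)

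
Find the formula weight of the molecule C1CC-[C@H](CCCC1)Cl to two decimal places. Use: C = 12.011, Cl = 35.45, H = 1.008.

146.66

Molecular formula: C8H15Cl.
M = 8×12.011 + 1×35.45 + 15×1.008 = 146.66 g/mol.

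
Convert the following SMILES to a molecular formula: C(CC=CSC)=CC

C7H12S

Heavy atoms from the SMILES: 7 C, 1 S.
Implicit hydrogens by atom environment:
  4 × C: 1 H each → 4
  2 × C: 3 H each → 6
  1 × C: 2 H
  1 × S: no H
  Total hydrogens = 12.
Molecular formula: C7H12S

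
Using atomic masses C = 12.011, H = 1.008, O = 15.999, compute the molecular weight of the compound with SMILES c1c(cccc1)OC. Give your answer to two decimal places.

108.14

Molecular formula: C7H8O.
M = 7×12.011 + 8×1.008 + 1×15.999 = 108.14 g/mol.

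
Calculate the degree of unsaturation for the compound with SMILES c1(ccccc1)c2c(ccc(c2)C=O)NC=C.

Molecular formula from the SMILES: C15H13NO.
DoU = (2C + 2 + N − H − X)/2 = (2·15 + 2 + 1 − 13 − 0)/2 = 20/2 = 10.
(Structurally: 2 ring(s) + 8 π bond(s) = 10.)

10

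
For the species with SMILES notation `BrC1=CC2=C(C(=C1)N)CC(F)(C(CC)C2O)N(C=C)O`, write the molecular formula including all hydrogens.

C14H18BrFN2O2

Heavy atoms from the SMILES: 1 Br, 14 C, 1 F, 2 N, 2 O.
Implicit hydrogens by atom environment:
  4 × C (aromatic): no H
  3 × C: 2 H each → 6
  3 × C: 1 H each → 3
  2 × C (aromatic): 1 H each → 2
  2 × O: 1 H each → 2
  1 × Br: no H
  1 × C: 3 H
  1 × C: no H
  1 × F: no H
  1 × N: 2 H
  1 × N: no H
  Total hydrogens = 18.
Molecular formula: C14H18BrFN2O2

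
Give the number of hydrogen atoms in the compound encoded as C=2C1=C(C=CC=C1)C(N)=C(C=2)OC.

Hydrogens are implicit in SMILES; fill each atom to its normal valence:
  6 × C (aromatic): 1 H each → 6
  4 × C (aromatic): no H
  1 × C: 3 H
  1 × N: 2 H
  1 × O: no H
  Total hydrogens = 11.

11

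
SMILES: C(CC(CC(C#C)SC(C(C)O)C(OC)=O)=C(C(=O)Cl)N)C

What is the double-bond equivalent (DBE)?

5

Molecular formula from the SMILES: C15H22ClNO4S.
DoU = (2C + 2 + N − H − X)/2 = (2·15 + 2 + 1 − 22 − 1)/2 = 10/2 = 5.
(Structurally: 0 ring(s) + 5 π bond(s) = 5.)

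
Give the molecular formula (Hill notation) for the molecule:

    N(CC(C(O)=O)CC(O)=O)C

Heavy atoms from the SMILES: 6 C, 1 N, 4 O.
Implicit hydrogens by atom environment:
  2 × C: 2 H each → 4
  2 × C: no H
  2 × O: 1 H each → 2
  2 × O: no H
  1 × C: 3 H
  1 × C: 1 H
  1 × N: 1 H
  Total hydrogens = 11.
Molecular formula: C6H11NO4

C6H11NO4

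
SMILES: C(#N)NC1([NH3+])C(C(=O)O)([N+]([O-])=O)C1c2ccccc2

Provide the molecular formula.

C11H11N4O4+

Heavy atoms from the SMILES: 11 C, 4 N, 4 O.
Implicit hydrogens by atom environment:
  5 × C (aromatic): 1 H each → 5
  4 × C: no H
  2 × O: no H
  1 × C: 1 H
  1 × C (aromatic): no H
  1 × N (charge +1): 3 H
  1 × N: 1 H
  1 × N (charge +1): no H
  1 × N: no H
  1 × O: 1 H
  1 × O (charge -1): no H
  Total hydrogens = 11.
Net charge +1.
Molecular formula: C11H11N4O4+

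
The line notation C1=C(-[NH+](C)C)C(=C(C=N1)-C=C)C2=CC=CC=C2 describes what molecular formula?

Heavy atoms from the SMILES: 15 C, 2 N.
Implicit hydrogens by atom environment:
  7 × C (aromatic): 1 H each → 7
  4 × C (aromatic): no H
  2 × C: 3 H each → 6
  1 × C: 2 H
  1 × C: 1 H
  1 × N (charge +1): 1 H
  1 × N (aromatic): no H
  Total hydrogens = 17.
Net charge +1.
Molecular formula: C15H17N2+

C15H17N2+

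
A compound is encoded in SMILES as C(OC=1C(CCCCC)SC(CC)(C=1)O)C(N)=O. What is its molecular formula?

C13H23NO3S

Heavy atoms from the SMILES: 13 C, 1 N, 3 O, 1 S.
Implicit hydrogens by atom environment:
  6 × C: 2 H each → 12
  3 × C: no H
  2 × C: 3 H each → 6
  2 × C: 1 H each → 2
  2 × O: no H
  1 × N: 2 H
  1 × O: 1 H
  1 × S: no H
  Total hydrogens = 23.
Molecular formula: C13H23NO3S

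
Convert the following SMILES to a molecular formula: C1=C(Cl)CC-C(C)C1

C7H11Cl

Heavy atoms from the SMILES: 7 C, 1 Cl.
Implicit hydrogens by atom environment:
  3 × C: 2 H each → 6
  2 × C: 1 H each → 2
  1 × C: 3 H
  1 × C: no H
  1 × Cl: no H
  Total hydrogens = 11.
Molecular formula: C7H11Cl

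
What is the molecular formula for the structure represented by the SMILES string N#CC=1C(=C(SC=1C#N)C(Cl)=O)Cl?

Heavy atoms from the SMILES: 7 C, 2 Cl, 2 N, 1 O, 1 S.
Implicit hydrogens by atom environment:
  4 × C (aromatic): no H
  3 × C: no H
  2 × Cl: no H
  2 × N: no H
  1 × O: no H
  1 × S (aromatic): no H
  Total hydrogens = 0.
Molecular formula: C7Cl2N2OS

C7Cl2N2OS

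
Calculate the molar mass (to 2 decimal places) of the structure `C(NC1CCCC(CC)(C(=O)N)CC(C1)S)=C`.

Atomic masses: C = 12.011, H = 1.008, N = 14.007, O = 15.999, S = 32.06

256.41

Molecular formula: C13H24N2OS.
M = 13×12.011 + 24×1.008 + 2×14.007 + 1×15.999 + 1×32.06 = 256.41 g/mol.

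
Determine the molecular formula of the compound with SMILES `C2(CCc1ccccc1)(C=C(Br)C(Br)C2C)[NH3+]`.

Heavy atoms from the SMILES: 2 Br, 14 C, 1 N.
Implicit hydrogens by atom environment:
  5 × C (aromatic): 1 H each → 5
  3 × C: 1 H each → 3
  2 × Br: no H
  2 × C: 2 H each → 4
  2 × C: no H
  1 × C: 3 H
  1 × C (aromatic): no H
  1 × N (charge +1): 3 H
  Total hydrogens = 18.
Net charge +1.
Molecular formula: C14H18Br2N+

C14H18Br2N+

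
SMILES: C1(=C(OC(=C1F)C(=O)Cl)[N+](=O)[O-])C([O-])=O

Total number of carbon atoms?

The symbol for carbon appears 6 times in the SMILES. (Cl is a single chlorine, not C + l.)

6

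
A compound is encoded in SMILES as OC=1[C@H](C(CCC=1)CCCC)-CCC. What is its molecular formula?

C13H24O

Heavy atoms from the SMILES: 13 C, 1 O.
Implicit hydrogens by atom environment:
  7 × C: 2 H each → 14
  3 × C: 1 H each → 3
  2 × C: 3 H each → 6
  1 × C: no H
  1 × O: 1 H
  Total hydrogens = 24.
Molecular formula: C13H24O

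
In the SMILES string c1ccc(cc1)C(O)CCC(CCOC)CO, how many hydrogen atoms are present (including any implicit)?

22

Hydrogens are implicit in SMILES; fill each atom to its normal valence:
  5 × C: 2 H each → 10
  5 × C (aromatic): 1 H each → 5
  2 × C: 1 H each → 2
  2 × O: 1 H each → 2
  1 × C: 3 H
  1 × C (aromatic): no H
  1 × O: no H
  Total hydrogens = 22.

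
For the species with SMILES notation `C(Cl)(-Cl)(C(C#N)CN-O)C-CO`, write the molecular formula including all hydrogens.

C6H10Cl2N2O2

Heavy atoms from the SMILES: 6 C, 2 Cl, 2 N, 2 O.
Implicit hydrogens by atom environment:
  3 × C: 2 H each → 6
  2 × C: no H
  2 × Cl: no H
  2 × O: 1 H each → 2
  1 × C: 1 H
  1 × N: 1 H
  1 × N: no H
  Total hydrogens = 10.
Molecular formula: C6H10Cl2N2O2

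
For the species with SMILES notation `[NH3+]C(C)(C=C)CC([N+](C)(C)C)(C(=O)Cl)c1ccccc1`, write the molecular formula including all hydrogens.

Heavy atoms from the SMILES: 16 C, 1 Cl, 2 N, 1 O.
Implicit hydrogens by atom environment:
  5 × C (aromatic): 1 H each → 5
  4 × C: 3 H each → 12
  3 × C: no H
  2 × C: 2 H each → 4
  1 × C: 1 H
  1 × C (aromatic): no H
  1 × Cl: no H
  1 × N (charge +1): 3 H
  1 × N (charge +1): no H
  1 × O: no H
  Total hydrogens = 25.
Net charge +2.
Molecular formula: [C16H25ClN2O]2+

[C16H25ClN2O]2+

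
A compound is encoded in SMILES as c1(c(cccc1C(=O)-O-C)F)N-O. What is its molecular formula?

Heavy atoms from the SMILES: 8 C, 1 F, 1 N, 3 O.
Implicit hydrogens by atom environment:
  3 × C (aromatic): 1 H each → 3
  3 × C (aromatic): no H
  2 × O: no H
  1 × C: 3 H
  1 × C: no H
  1 × F: no H
  1 × N: 1 H
  1 × O: 1 H
  Total hydrogens = 8.
Molecular formula: C8H8FNO3

C8H8FNO3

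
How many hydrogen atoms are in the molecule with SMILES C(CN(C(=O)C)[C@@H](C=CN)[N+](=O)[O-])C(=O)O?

Hydrogens are implicit in SMILES; fill each atom to its normal valence:
  3 × C: 1 H each → 3
  3 × O: no H
  2 × C: 2 H each → 4
  2 × C: no H
  1 × C: 3 H
  1 × N: 2 H
  1 × N: no H
  1 × N (charge +1): no H
  1 × O: 1 H
  1 × O (charge -1): no H
  Total hydrogens = 13.

13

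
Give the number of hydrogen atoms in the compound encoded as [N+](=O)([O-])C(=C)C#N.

Hydrogens are implicit in SMILES; fill each atom to its normal valence:
  2 × C: no H
  1 × C: 2 H
  1 × N: no H
  1 × N (charge +1): no H
  1 × O: no H
  1 × O (charge -1): no H
  Total hydrogens = 2.

2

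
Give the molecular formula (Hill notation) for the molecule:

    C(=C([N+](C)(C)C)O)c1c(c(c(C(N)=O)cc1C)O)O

C13H19N2O4+

Heavy atoms from the SMILES: 13 C, 2 N, 4 O.
Implicit hydrogens by atom environment:
  5 × C (aromatic): no H
  4 × C: 3 H each → 12
  3 × O: 1 H each → 3
  2 × C: no H
  1 × C (aromatic): 1 H
  1 × C: 1 H
  1 × N: 2 H
  1 × N (charge +1): no H
  1 × O: no H
  Total hydrogens = 19.
Net charge +1.
Molecular formula: C13H19N2O4+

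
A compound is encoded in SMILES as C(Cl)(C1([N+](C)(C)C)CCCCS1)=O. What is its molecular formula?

Heavy atoms from the SMILES: 9 C, 1 Cl, 1 N, 1 O, 1 S.
Implicit hydrogens by atom environment:
  4 × C: 2 H each → 8
  3 × C: 3 H each → 9
  2 × C: no H
  1 × Cl: no H
  1 × N (charge +1): no H
  1 × O: no H
  1 × S: no H
  Total hydrogens = 17.
Net charge +1.
Molecular formula: C9H17ClNOS+

C9H17ClNOS+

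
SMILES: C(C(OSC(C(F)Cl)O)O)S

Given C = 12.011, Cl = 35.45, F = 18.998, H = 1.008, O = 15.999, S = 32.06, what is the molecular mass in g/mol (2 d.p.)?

222.67

Molecular formula: C4H8ClFO3S2.
M = 4×12.011 + 1×35.45 + 1×18.998 + 8×1.008 + 3×15.999 + 2×32.06 = 222.67 g/mol.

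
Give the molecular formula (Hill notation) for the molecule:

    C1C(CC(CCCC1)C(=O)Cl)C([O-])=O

C10H14ClO3-

Heavy atoms from the SMILES: 10 C, 1 Cl, 3 O.
Implicit hydrogens by atom environment:
  6 × C: 2 H each → 12
  2 × C: 1 H each → 2
  2 × C: no H
  2 × O: no H
  1 × Cl: no H
  1 × O (charge -1): no H
  Total hydrogens = 14.
Net charge -1.
Molecular formula: C10H14ClO3-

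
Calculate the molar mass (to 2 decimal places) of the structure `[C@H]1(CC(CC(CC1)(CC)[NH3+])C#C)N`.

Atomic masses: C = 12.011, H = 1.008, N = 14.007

Molecular formula: C11H21N2+.
M = 11×12.011 + 21×1.008 + 2×14.007 = 181.30 g/mol.

181.30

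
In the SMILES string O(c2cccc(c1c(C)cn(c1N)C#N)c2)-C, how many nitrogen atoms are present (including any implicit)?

The symbol for nitrogen appears 3 times in the SMILES.

3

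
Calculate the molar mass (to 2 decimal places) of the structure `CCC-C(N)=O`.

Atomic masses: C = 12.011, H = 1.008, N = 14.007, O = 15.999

87.12

Molecular formula: C4H9NO.
M = 4×12.011 + 9×1.008 + 1×14.007 + 1×15.999 = 87.12 g/mol.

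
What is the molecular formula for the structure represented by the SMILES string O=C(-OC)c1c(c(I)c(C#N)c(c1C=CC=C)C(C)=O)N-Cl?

C15H12ClIN2O3

Heavy atoms from the SMILES: 15 C, 1 Cl, 1 I, 2 N, 3 O.
Implicit hydrogens by atom environment:
  6 × C (aromatic): no H
  3 × C: 1 H each → 3
  3 × C: no H
  3 × O: no H
  2 × C: 3 H each → 6
  1 × C: 2 H
  1 × Cl: no H
  1 × I: no H
  1 × N: 1 H
  1 × N: no H
  Total hydrogens = 12.
Molecular formula: C15H12ClIN2O3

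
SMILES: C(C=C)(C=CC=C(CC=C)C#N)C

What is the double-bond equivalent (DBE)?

Molecular formula from the SMILES: C12H15N.
DoU = (2C + 2 + N − H − X)/2 = (2·12 + 2 + 1 − 15 − 0)/2 = 12/2 = 6.
(Structurally: 0 ring(s) + 6 π bond(s) = 6.)

6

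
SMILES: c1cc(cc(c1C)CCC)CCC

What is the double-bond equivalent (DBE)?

Molecular formula from the SMILES: C13H20.
DoU = (2C + 2 + N − H − X)/2 = (2·13 + 2 + 0 − 20 − 0)/2 = 8/2 = 4.
(Structurally: 1 ring(s) + 3 π bond(s) = 4.)

4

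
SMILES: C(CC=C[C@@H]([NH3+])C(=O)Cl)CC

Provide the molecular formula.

C8H15ClNO+

Heavy atoms from the SMILES: 8 C, 1 Cl, 1 N, 1 O.
Implicit hydrogens by atom environment:
  3 × C: 2 H each → 6
  3 × C: 1 H each → 3
  1 × C: 3 H
  1 × C: no H
  1 × Cl: no H
  1 × N (charge +1): 3 H
  1 × O: no H
  Total hydrogens = 15.
Net charge +1.
Molecular formula: C8H15ClNO+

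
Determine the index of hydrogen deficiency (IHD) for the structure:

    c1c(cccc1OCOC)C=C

Molecular formula from the SMILES: C10H12O2.
DoU = (2C + 2 + N − H − X)/2 = (2·10 + 2 + 0 − 12 − 0)/2 = 10/2 = 5.
(Structurally: 1 ring(s) + 4 π bond(s) = 5.)

5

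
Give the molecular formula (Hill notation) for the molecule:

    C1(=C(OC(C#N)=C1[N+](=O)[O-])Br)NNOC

C6H5BrN4O4

Heavy atoms from the SMILES: 1 Br, 6 C, 4 N, 4 O.
Implicit hydrogens by atom environment:
  4 × C (aromatic): no H
  2 × N: 1 H each → 2
  2 × O: no H
  1 × Br: no H
  1 × C: 3 H
  1 × C: no H
  1 × N (charge +1): no H
  1 × N: no H
  1 × O (aromatic): no H
  1 × O (charge -1): no H
  Total hydrogens = 5.
Molecular formula: C6H5BrN4O4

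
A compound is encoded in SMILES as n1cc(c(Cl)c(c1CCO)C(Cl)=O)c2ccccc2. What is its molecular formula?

C14H11Cl2NO2

Heavy atoms from the SMILES: 14 C, 2 Cl, 1 N, 2 O.
Implicit hydrogens by atom environment:
  6 × C (aromatic): 1 H each → 6
  5 × C (aromatic): no H
  2 × C: 2 H each → 4
  2 × Cl: no H
  1 × C: no H
  1 × N (aromatic): no H
  1 × O: 1 H
  1 × O: no H
  Total hydrogens = 11.
Molecular formula: C14H11Cl2NO2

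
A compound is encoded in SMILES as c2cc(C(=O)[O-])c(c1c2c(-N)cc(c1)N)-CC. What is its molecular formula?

C13H13N2O2-

Heavy atoms from the SMILES: 13 C, 2 N, 2 O.
Implicit hydrogens by atom environment:
  6 × C (aromatic): no H
  4 × C (aromatic): 1 H each → 4
  2 × N: 2 H each → 4
  1 × C: 3 H
  1 × C: 2 H
  1 × C: no H
  1 × O: no H
  1 × O (charge -1): no H
  Total hydrogens = 13.
Net charge -1.
Molecular formula: C13H13N2O2-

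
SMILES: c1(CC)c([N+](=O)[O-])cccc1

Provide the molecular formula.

C8H9NO2

Heavy atoms from the SMILES: 8 C, 1 N, 2 O.
Implicit hydrogens by atom environment:
  4 × C (aromatic): 1 H each → 4
  2 × C (aromatic): no H
  1 × C: 3 H
  1 × C: 2 H
  1 × N (charge +1): no H
  1 × O: no H
  1 × O (charge -1): no H
  Total hydrogens = 9.
Molecular formula: C8H9NO2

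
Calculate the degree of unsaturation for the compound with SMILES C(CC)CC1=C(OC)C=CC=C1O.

4

Molecular formula from the SMILES: C11H16O2.
DoU = (2C + 2 + N − H − X)/2 = (2·11 + 2 + 0 − 16 − 0)/2 = 8/2 = 4.
(Structurally: 1 ring(s) + 3 π bond(s) = 4.)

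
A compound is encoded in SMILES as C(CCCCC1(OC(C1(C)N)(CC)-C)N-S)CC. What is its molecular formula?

C14H30N2OS

Heavy atoms from the SMILES: 14 C, 2 N, 1 O, 1 S.
Implicit hydrogens by atom environment:
  7 × C: 2 H each → 14
  4 × C: 3 H each → 12
  3 × C: no H
  1 × N: 2 H
  1 × N: 1 H
  1 × O: no H
  1 × S: 1 H
  Total hydrogens = 30.
Molecular formula: C14H30N2OS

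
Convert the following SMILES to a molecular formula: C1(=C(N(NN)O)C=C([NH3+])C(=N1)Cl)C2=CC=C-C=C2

Heavy atoms from the SMILES: 11 C, 1 Cl, 5 N, 1 O.
Implicit hydrogens by atom environment:
  6 × C (aromatic): 1 H each → 6
  5 × C (aromatic): no H
  1 × Cl: no H
  1 × N (charge +1): 3 H
  1 × N: 2 H
  1 × N: 1 H
  1 × N (aromatic): no H
  1 × N: no H
  1 × O: 1 H
  Total hydrogens = 13.
Net charge +1.
Molecular formula: C11H13ClN5O+

C11H13ClN5O+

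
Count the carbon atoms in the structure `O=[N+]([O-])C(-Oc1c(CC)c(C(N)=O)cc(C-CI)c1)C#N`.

13

The symbol for carbon appears 13 times in the SMILES. Lowercase c denotes aromatic carbon and counts toward C.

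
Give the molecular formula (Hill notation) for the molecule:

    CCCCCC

C6H14

Heavy atoms from the SMILES: 6 C.
Implicit hydrogens by atom environment:
  4 × C: 2 H each → 8
  2 × C: 3 H each → 6
  Total hydrogens = 14.
Molecular formula: C6H14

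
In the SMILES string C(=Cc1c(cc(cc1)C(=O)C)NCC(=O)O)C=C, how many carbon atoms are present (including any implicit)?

14

The symbol for carbon appears 14 times in the SMILES. Lowercase c denotes aromatic carbon and counts toward C.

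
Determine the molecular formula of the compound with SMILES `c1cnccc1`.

C5H5N

Heavy atoms from the SMILES: 5 C, 1 N.
Implicit hydrogens by atom environment:
  5 × C (aromatic): 1 H each → 5
  1 × N (aromatic): no H
  Total hydrogens = 5.
Molecular formula: C5H5N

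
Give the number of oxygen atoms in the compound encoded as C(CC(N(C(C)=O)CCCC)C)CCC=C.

1

The symbol for oxygen appears 1 time in the SMILES.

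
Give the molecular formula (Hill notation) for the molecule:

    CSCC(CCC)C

C7H16S

Heavy atoms from the SMILES: 7 C, 1 S.
Implicit hydrogens by atom environment:
  3 × C: 3 H each → 9
  3 × C: 2 H each → 6
  1 × C: 1 H
  1 × S: no H
  Total hydrogens = 16.
Molecular formula: C7H16S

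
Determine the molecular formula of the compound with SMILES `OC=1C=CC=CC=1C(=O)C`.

Heavy atoms from the SMILES: 8 C, 2 O.
Implicit hydrogens by atom environment:
  4 × C (aromatic): 1 H each → 4
  2 × C (aromatic): no H
  1 × C: 3 H
  1 × C: no H
  1 × O: 1 H
  1 × O: no H
  Total hydrogens = 8.
Molecular formula: C8H8O2

C8H8O2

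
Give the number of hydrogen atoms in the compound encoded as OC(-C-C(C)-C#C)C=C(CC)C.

18

Hydrogens are implicit in SMILES; fill each atom to its normal valence:
  4 × C: 1 H each → 4
  3 × C: 3 H each → 9
  2 × C: 2 H each → 4
  2 × C: no H
  1 × O: 1 H
  Total hydrogens = 18.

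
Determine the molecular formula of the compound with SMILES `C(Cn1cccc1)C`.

Heavy atoms from the SMILES: 7 C, 1 N.
Implicit hydrogens by atom environment:
  4 × C (aromatic): 1 H each → 4
  2 × C: 2 H each → 4
  1 × C: 3 H
  1 × N (aromatic): no H
  Total hydrogens = 11.
Molecular formula: C7H11N

C7H11N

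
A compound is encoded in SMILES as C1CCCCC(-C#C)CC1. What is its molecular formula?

C10H16

Heavy atoms from the SMILES: 10 C.
Implicit hydrogens by atom environment:
  7 × C: 2 H each → 14
  2 × C: 1 H each → 2
  1 × C: no H
  Total hydrogens = 16.
Molecular formula: C10H16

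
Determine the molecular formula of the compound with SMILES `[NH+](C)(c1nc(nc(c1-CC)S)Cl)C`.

Heavy atoms from the SMILES: 8 C, 1 Cl, 3 N, 1 S.
Implicit hydrogens by atom environment:
  4 × C (aromatic): no H
  3 × C: 3 H each → 9
  2 × N (aromatic): no H
  1 × C: 2 H
  1 × Cl: no H
  1 × N (charge +1): 1 H
  1 × S: 1 H
  Total hydrogens = 13.
Net charge +1.
Molecular formula: C8H13ClN3S+

C8H13ClN3S+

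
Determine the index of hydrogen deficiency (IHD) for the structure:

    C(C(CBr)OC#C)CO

Molecular formula from the SMILES: C6H9BrO2.
DoU = (2C + 2 + N − H − X)/2 = (2·6 + 2 + 0 − 9 − 1)/2 = 4/2 = 2.
(Structurally: 0 ring(s) + 2 π bond(s) = 2.)

2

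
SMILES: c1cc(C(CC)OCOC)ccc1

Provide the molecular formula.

Heavy atoms from the SMILES: 11 C, 2 O.
Implicit hydrogens by atom environment:
  5 × C (aromatic): 1 H each → 5
  2 × C: 3 H each → 6
  2 × C: 2 H each → 4
  2 × O: no H
  1 × C: 1 H
  1 × C (aromatic): no H
  Total hydrogens = 16.
Molecular formula: C11H16O2

C11H16O2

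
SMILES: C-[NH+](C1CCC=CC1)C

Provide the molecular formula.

C8H16N+

Heavy atoms from the SMILES: 8 C, 1 N.
Implicit hydrogens by atom environment:
  3 × C: 2 H each → 6
  3 × C: 1 H each → 3
  2 × C: 3 H each → 6
  1 × N (charge +1): 1 H
  Total hydrogens = 16.
Net charge +1.
Molecular formula: C8H16N+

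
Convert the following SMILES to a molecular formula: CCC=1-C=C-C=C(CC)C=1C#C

C12H14

Heavy atoms from the SMILES: 12 C.
Implicit hydrogens by atom environment:
  3 × C (aromatic): 1 H each → 3
  3 × C (aromatic): no H
  2 × C: 3 H each → 6
  2 × C: 2 H each → 4
  1 × C: 1 H
  1 × C: no H
  Total hydrogens = 14.
Molecular formula: C12H14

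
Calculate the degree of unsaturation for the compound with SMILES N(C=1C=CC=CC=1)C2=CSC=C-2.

Molecular formula from the SMILES: C10H9NS.
DoU = (2C + 2 + N − H − X)/2 = (2·10 + 2 + 1 − 9 − 0)/2 = 14/2 = 7.
(Structurally: 2 ring(s) + 5 π bond(s) = 7.)

7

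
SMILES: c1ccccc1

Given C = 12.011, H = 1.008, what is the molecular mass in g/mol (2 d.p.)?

Molecular formula: C6H6.
M = 6×12.011 + 6×1.008 = 78.11 g/mol.

78.11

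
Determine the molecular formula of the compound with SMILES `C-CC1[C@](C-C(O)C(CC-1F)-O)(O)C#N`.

Heavy atoms from the SMILES: 10 C, 1 F, 1 N, 3 O.
Implicit hydrogens by atom environment:
  4 × C: 1 H each → 4
  3 × C: 2 H each → 6
  3 × O: 1 H each → 3
  2 × C: no H
  1 × C: 3 H
  1 × F: no H
  1 × N: no H
  Total hydrogens = 16.
Molecular formula: C10H16FNO3

C10H16FNO3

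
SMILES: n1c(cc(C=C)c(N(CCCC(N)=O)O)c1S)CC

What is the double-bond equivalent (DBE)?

6

Molecular formula from the SMILES: C13H19N3O2S.
DoU = (2C + 2 + N − H − X)/2 = (2·13 + 2 + 3 − 19 − 0)/2 = 12/2 = 6.
(Structurally: 1 ring(s) + 5 π bond(s) = 6.)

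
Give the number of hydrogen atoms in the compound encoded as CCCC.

10

Hydrogens are implicit in SMILES; fill each atom to its normal valence:
  2 × C: 3 H each → 6
  2 × C: 2 H each → 4
  Total hydrogens = 10.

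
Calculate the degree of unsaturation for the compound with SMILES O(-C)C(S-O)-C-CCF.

Molecular formula from the SMILES: C5H11FO2S.
DoU = (2C + 2 + N − H − X)/2 = (2·5 + 2 + 0 − 11 − 1)/2 = 0/2 = 0.
(Structurally: 0 ring(s) + 0 π bond(s) = 0.)

0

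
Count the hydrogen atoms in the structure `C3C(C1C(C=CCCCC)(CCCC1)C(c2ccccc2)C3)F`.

31

Hydrogens are implicit in SMILES; fill each atom to its normal valence:
  9 × C: 2 H each → 18
  5 × C: 1 H each → 5
  5 × C (aromatic): 1 H each → 5
  1 × C: 3 H
  1 × C: no H
  1 × C (aromatic): no H
  1 × F: no H
  Total hydrogens = 31.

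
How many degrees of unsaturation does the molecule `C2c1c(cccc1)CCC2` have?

5

Molecular formula from the SMILES: C10H12.
DoU = (2C + 2 + N − H − X)/2 = (2·10 + 2 + 0 − 12 − 0)/2 = 10/2 = 5.
(Structurally: 2 ring(s) + 3 π bond(s) = 5.)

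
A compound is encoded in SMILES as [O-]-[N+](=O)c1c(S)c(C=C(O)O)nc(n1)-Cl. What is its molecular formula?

Heavy atoms from the SMILES: 6 C, 1 Cl, 3 N, 4 O, 1 S.
Implicit hydrogens by atom environment:
  4 × C (aromatic): no H
  2 × N (aromatic): no H
  2 × O: 1 H each → 2
  1 × C: 1 H
  1 × C: no H
  1 × Cl: no H
  1 × N (charge +1): no H
  1 × O: no H
  1 × O (charge -1): no H
  1 × S: 1 H
  Total hydrogens = 4.
Molecular formula: C6H4ClN3O4S

C6H4ClN3O4S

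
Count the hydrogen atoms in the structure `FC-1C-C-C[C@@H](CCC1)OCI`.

16

Hydrogens are implicit in SMILES; fill each atom to its normal valence:
  7 × C: 2 H each → 14
  2 × C: 1 H each → 2
  1 × F: no H
  1 × I: no H
  1 × O: no H
  Total hydrogens = 16.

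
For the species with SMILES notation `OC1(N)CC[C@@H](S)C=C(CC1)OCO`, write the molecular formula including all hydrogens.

C9H17NO3S

Heavy atoms from the SMILES: 9 C, 1 N, 3 O, 1 S.
Implicit hydrogens by atom environment:
  5 × C: 2 H each → 10
  2 × C: 1 H each → 2
  2 × C: no H
  2 × O: 1 H each → 2
  1 × N: 2 H
  1 × O: no H
  1 × S: 1 H
  Total hydrogens = 17.
Molecular formula: C9H17NO3S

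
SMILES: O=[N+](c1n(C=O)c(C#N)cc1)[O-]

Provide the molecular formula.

C6H3N3O3

Heavy atoms from the SMILES: 6 C, 3 N, 3 O.
Implicit hydrogens by atom environment:
  2 × C (aromatic): 1 H each → 2
  2 × C (aromatic): no H
  2 × O: no H
  1 × C: 1 H
  1 × C: no H
  1 × N (aromatic): no H
  1 × N: no H
  1 × N (charge +1): no H
  1 × O (charge -1): no H
  Total hydrogens = 3.
Molecular formula: C6H3N3O3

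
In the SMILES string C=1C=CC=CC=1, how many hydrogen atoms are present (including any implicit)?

Hydrogens are implicit in SMILES; fill each atom to its normal valence:
  6 × C (aromatic): 1 H each → 6
  Total hydrogens = 6.

6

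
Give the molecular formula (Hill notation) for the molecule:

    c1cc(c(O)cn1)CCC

Heavy atoms from the SMILES: 8 C, 1 N, 1 O.
Implicit hydrogens by atom environment:
  3 × C (aromatic): 1 H each → 3
  2 × C: 2 H each → 4
  2 × C (aromatic): no H
  1 × C: 3 H
  1 × N (aromatic): no H
  1 × O: 1 H
  Total hydrogens = 11.
Molecular formula: C8H11NO

C8H11NO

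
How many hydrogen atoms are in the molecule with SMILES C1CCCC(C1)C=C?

14

Hydrogens are implicit in SMILES; fill each atom to its normal valence:
  6 × C: 2 H each → 12
  2 × C: 1 H each → 2
  Total hydrogens = 14.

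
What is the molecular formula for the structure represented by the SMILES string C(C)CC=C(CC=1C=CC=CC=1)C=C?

C14H18

Heavy atoms from the SMILES: 14 C.
Implicit hydrogens by atom environment:
  5 × C (aromatic): 1 H each → 5
  4 × C: 2 H each → 8
  2 × C: 1 H each → 2
  1 × C: 3 H
  1 × C: no H
  1 × C (aromatic): no H
  Total hydrogens = 18.
Molecular formula: C14H18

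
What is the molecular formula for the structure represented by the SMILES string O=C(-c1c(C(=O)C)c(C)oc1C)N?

Heavy atoms from the SMILES: 9 C, 1 N, 3 O.
Implicit hydrogens by atom environment:
  4 × C (aromatic): no H
  3 × C: 3 H each → 9
  2 × C: no H
  2 × O: no H
  1 × N: 2 H
  1 × O (aromatic): no H
  Total hydrogens = 11.
Molecular formula: C9H11NO3

C9H11NO3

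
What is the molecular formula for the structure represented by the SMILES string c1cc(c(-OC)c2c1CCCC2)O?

C11H14O2

Heavy atoms from the SMILES: 11 C, 2 O.
Implicit hydrogens by atom environment:
  4 × C: 2 H each → 8
  4 × C (aromatic): no H
  2 × C (aromatic): 1 H each → 2
  1 × C: 3 H
  1 × O: 1 H
  1 × O: no H
  Total hydrogens = 14.
Molecular formula: C11H14O2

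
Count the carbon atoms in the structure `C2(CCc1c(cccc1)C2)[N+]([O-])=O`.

10

The symbol for carbon appears 10 times in the SMILES. Lowercase c denotes aromatic carbon and counts toward C.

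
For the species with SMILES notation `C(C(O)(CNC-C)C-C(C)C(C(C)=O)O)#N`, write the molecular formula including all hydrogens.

C11H20N2O3

Heavy atoms from the SMILES: 11 C, 2 N, 3 O.
Implicit hydrogens by atom environment:
  3 × C: 3 H each → 9
  3 × C: 2 H each → 6
  3 × C: no H
  2 × C: 1 H each → 2
  2 × O: 1 H each → 2
  1 × N: 1 H
  1 × N: no H
  1 × O: no H
  Total hydrogens = 20.
Molecular formula: C11H20N2O3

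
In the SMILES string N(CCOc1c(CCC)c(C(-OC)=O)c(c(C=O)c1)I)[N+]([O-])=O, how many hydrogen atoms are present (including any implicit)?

17

Hydrogens are implicit in SMILES; fill each atom to its normal valence:
  5 × C (aromatic): no H
  5 × O: no H
  4 × C: 2 H each → 8
  2 × C: 3 H each → 6
  1 × C (aromatic): 1 H
  1 × C: 1 H
  1 × C: no H
  1 × I: no H
  1 × N: 1 H
  1 × N (charge +1): no H
  1 × O (charge -1): no H
  Total hydrogens = 17.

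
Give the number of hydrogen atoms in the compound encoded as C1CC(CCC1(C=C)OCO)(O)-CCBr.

Hydrogens are implicit in SMILES; fill each atom to its normal valence:
  8 × C: 2 H each → 16
  2 × C: no H
  2 × O: 1 H each → 2
  1 × Br: no H
  1 × C: 1 H
  1 × O: no H
  Total hydrogens = 19.

19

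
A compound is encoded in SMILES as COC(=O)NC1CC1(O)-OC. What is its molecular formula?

C6H11NO4

Heavy atoms from the SMILES: 6 C, 1 N, 4 O.
Implicit hydrogens by atom environment:
  3 × O: no H
  2 × C: 3 H each → 6
  2 × C: no H
  1 × C: 2 H
  1 × C: 1 H
  1 × N: 1 H
  1 × O: 1 H
  Total hydrogens = 11.
Molecular formula: C6H11NO4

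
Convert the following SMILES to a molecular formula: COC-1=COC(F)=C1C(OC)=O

C7H7FO4

Heavy atoms from the SMILES: 7 C, 1 F, 4 O.
Implicit hydrogens by atom environment:
  3 × C (aromatic): no H
  3 × O: no H
  2 × C: 3 H each → 6
  1 × C (aromatic): 1 H
  1 × C: no H
  1 × F: no H
  1 × O (aromatic): no H
  Total hydrogens = 7.
Molecular formula: C7H7FO4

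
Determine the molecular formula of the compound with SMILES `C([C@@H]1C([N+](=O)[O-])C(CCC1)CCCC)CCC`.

Heavy atoms from the SMILES: 14 C, 1 N, 2 O.
Implicit hydrogens by atom environment:
  9 × C: 2 H each → 18
  3 × C: 1 H each → 3
  2 × C: 3 H each → 6
  1 × N (charge +1): no H
  1 × O: no H
  1 × O (charge -1): no H
  Total hydrogens = 27.
Molecular formula: C14H27NO2

C14H27NO2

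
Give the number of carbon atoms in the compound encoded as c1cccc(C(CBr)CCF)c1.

The symbol for carbon appears 10 times in the SMILES. Lowercase c denotes aromatic carbon and counts toward C.

10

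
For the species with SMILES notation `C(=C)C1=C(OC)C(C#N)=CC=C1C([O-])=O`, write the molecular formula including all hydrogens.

C11H8NO3-

Heavy atoms from the SMILES: 11 C, 1 N, 3 O.
Implicit hydrogens by atom environment:
  4 × C (aromatic): no H
  2 × C (aromatic): 1 H each → 2
  2 × C: no H
  2 × O: no H
  1 × C: 3 H
  1 × C: 2 H
  1 × C: 1 H
  1 × N: no H
  1 × O (charge -1): no H
  Total hydrogens = 8.
Net charge -1.
Molecular formula: C11H8NO3-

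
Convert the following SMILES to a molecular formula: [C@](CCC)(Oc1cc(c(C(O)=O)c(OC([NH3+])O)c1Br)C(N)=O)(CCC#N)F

C16H20BrFN3O6+

Heavy atoms from the SMILES: 1 Br, 16 C, 1 F, 3 N, 6 O.
Implicit hydrogens by atom environment:
  5 × C (aromatic): no H
  4 × C: 2 H each → 8
  4 × C: no H
  4 × O: no H
  2 × O: 1 H each → 2
  1 × Br: no H
  1 × C: 3 H
  1 × C (aromatic): 1 H
  1 × C: 1 H
  1 × F: no H
  1 × N (charge +1): 3 H
  1 × N: 2 H
  1 × N: no H
  Total hydrogens = 20.
Net charge +1.
Molecular formula: C16H20BrFN3O6+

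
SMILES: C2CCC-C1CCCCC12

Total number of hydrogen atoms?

Hydrogens are implicit in SMILES; fill each atom to its normal valence:
  8 × C: 2 H each → 16
  2 × C: 1 H each → 2
  Total hydrogens = 18.

18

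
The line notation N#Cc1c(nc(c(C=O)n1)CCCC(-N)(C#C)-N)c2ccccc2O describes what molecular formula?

C18H17N5O2

Heavy atoms from the SMILES: 18 C, 5 N, 2 O.
Implicit hydrogens by atom environment:
  6 × C (aromatic): no H
  4 × C (aromatic): 1 H each → 4
  3 × C: 2 H each → 6
  3 × C: no H
  2 × C: 1 H each → 2
  2 × N: 2 H each → 4
  2 × N (aromatic): no H
  1 × N: no H
  1 × O: 1 H
  1 × O: no H
  Total hydrogens = 17.
Molecular formula: C18H17N5O2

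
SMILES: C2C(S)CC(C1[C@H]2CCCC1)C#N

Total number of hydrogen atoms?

17

Hydrogens are implicit in SMILES; fill each atom to its normal valence:
  6 × C: 2 H each → 12
  4 × C: 1 H each → 4
  1 × C: no H
  1 × N: no H
  1 × S: 1 H
  Total hydrogens = 17.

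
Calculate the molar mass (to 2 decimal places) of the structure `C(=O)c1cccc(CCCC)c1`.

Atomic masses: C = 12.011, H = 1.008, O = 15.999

Molecular formula: C11H14O.
M = 11×12.011 + 14×1.008 + 1×15.999 = 162.23 g/mol.

162.23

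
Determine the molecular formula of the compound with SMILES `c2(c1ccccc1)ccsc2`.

C10H8S

Heavy atoms from the SMILES: 10 C, 1 S.
Implicit hydrogens by atom environment:
  8 × C (aromatic): 1 H each → 8
  2 × C (aromatic): no H
  1 × S (aromatic): no H
  Total hydrogens = 8.
Molecular formula: C10H8S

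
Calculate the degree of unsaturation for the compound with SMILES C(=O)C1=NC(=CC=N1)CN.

Molecular formula from the SMILES: C6H7N3O.
DoU = (2C + 2 + N − H − X)/2 = (2·6 + 2 + 3 − 7 − 0)/2 = 10/2 = 5.
(Structurally: 1 ring(s) + 4 π bond(s) = 5.)

5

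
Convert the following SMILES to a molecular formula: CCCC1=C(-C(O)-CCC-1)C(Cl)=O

C10H15ClO2

Heavy atoms from the SMILES: 10 C, 1 Cl, 2 O.
Implicit hydrogens by atom environment:
  5 × C: 2 H each → 10
  3 × C: no H
  1 × C: 3 H
  1 × C: 1 H
  1 × Cl: no H
  1 × O: 1 H
  1 × O: no H
  Total hydrogens = 15.
Molecular formula: C10H15ClO2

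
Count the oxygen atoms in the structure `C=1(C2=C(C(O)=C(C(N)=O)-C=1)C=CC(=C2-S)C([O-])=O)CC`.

4

The symbol for oxygen appears 4 times in the SMILES.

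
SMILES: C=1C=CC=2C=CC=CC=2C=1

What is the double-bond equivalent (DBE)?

Molecular formula from the SMILES: C10H8.
DoU = (2C + 2 + N − H − X)/2 = (2·10 + 2 + 0 − 8 − 0)/2 = 14/2 = 7.
(Structurally: 2 ring(s) + 5 π bond(s) = 7.)

7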